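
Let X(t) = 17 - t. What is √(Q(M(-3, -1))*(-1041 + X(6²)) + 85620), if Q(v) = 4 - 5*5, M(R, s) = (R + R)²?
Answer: 2*√26970 ≈ 328.45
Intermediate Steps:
M(R, s) = 4*R² (M(R, s) = (2*R)² = 4*R²)
Q(v) = -21 (Q(v) = 4 - 25 = -21)
√(Q(M(-3, -1))*(-1041 + X(6²)) + 85620) = √(-21*(-1041 + (17 - 1*6²)) + 85620) = √(-21*(-1041 + (17 - 1*36)) + 85620) = √(-21*(-1041 + (17 - 36)) + 85620) = √(-21*(-1041 - 19) + 85620) = √(-21*(-1060) + 85620) = √(22260 + 85620) = √107880 = 2*√26970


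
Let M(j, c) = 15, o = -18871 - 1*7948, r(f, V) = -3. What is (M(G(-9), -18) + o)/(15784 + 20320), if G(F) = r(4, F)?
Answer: -6701/9026 ≈ -0.74241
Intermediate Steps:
G(F) = -3
o = -26819 (o = -18871 - 7948 = -26819)
(M(G(-9), -18) + o)/(15784 + 20320) = (15 - 26819)/(15784 + 20320) = -26804/36104 = -26804*1/36104 = -6701/9026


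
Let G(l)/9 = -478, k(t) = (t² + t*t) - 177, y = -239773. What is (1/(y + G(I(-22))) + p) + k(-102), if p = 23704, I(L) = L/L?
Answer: 10821065124/244075 ≈ 44335.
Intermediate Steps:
I(L) = 1
k(t) = -177 + 2*t² (k(t) = (t² + t²) - 177 = 2*t² - 177 = -177 + 2*t²)
G(l) = -4302 (G(l) = 9*(-478) = -4302)
(1/(y + G(I(-22))) + p) + k(-102) = (1/(-239773 - 4302) + 23704) + (-177 + 2*(-102)²) = (1/(-244075) + 23704) + (-177 + 2*10404) = (-1/244075 + 23704) + (-177 + 20808) = 5785553799/244075 + 20631 = 10821065124/244075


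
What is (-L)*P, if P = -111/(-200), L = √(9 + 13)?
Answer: -111*√22/200 ≈ -2.6032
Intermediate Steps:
L = √22 ≈ 4.6904
P = 111/200 (P = -111*(-1/200) = 111/200 ≈ 0.55500)
(-L)*P = -√22*(111/200) = -111*√22/200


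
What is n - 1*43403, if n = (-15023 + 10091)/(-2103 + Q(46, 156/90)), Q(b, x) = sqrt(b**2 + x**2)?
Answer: -43166734938247/994610249 + 147960*sqrt(119194)/994610249 ≈ -43401.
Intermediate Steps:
n = -4932/(-2103 + 2*sqrt(119194)/15) (n = (-15023 + 10091)/(-2103 + sqrt(46**2 + (156/90)**2)) = -4932/(-2103 + sqrt(2116 + (156*(1/90))**2)) = -4932/(-2103 + sqrt(2116 + (26/15)**2)) = -4932/(-2103 + sqrt(2116 + 676/225)) = -4932/(-2103 + sqrt(476776/225)) = -4932/(-2103 + 2*sqrt(119194)/15) ≈ 2.3977)
n - 1*43403 = (2333699100/994610249 + 147960*sqrt(119194)/994610249) - 1*43403 = (2333699100/994610249 + 147960*sqrt(119194)/994610249) - 43403 = -43166734938247/994610249 + 147960*sqrt(119194)/994610249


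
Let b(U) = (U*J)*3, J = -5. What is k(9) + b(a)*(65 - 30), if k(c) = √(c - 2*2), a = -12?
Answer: 6300 + √5 ≈ 6302.2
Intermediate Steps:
k(c) = √(-4 + c) (k(c) = √(c - 4) = √(-4 + c))
b(U) = -15*U (b(U) = (U*(-5))*3 = -5*U*3 = -15*U)
k(9) + b(a)*(65 - 30) = √(-4 + 9) + (-15*(-12))*(65 - 30) = √5 + 180*35 = √5 + 6300 = 6300 + √5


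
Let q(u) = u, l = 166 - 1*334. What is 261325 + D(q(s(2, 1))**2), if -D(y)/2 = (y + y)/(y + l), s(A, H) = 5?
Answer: 37369575/143 ≈ 2.6133e+5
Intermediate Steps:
l = -168 (l = 166 - 334 = -168)
D(y) = -4*y/(-168 + y) (D(y) = -2*(y + y)/(y - 168) = -2*2*y/(-168 + y) = -4*y/(-168 + y))
261325 + D(q(s(2, 1))**2) = 261325 - 4*5**2/(-168 + 5**2) = 261325 - 4*25/(-168 + 25) = 261325 - 4*25/(-143) = 261325 - 4*25*(-1/143) = 261325 + 100/143 = 37369575/143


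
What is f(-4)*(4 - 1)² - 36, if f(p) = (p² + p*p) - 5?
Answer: 207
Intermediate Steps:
f(p) = -5 + 2*p² (f(p) = (p² + p²) - 5 = 2*p² - 5 = -5 + 2*p²)
f(-4)*(4 - 1)² - 36 = (-5 + 2*(-4)²)*(4 - 1)² - 36 = (-5 + 2*16)*3² - 36 = (-5 + 32)*9 - 36 = 27*9 - 36 = 243 - 36 = 207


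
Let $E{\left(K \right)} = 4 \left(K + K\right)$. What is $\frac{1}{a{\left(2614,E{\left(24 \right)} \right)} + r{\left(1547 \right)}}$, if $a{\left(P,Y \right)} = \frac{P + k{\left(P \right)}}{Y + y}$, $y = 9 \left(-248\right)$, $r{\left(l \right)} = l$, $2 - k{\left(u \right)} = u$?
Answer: $\frac{1020}{1577939} \approx 0.00064641$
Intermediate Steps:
$k{\left(u \right)} = 2 - u$
$E{\left(K \right)} = 8 K$ ($E{\left(K \right)} = 4 \cdot 2 K = 8 K$)
$y = -2232$
$a{\left(P,Y \right)} = \frac{2}{-2232 + Y}$ ($a{\left(P,Y \right)} = \frac{P - \left(-2 + P\right)}{Y - 2232} = \frac{2}{-2232 + Y}$)
$\frac{1}{a{\left(2614,E{\left(24 \right)} \right)} + r{\left(1547 \right)}} = \frac{1}{\frac{2}{-2232 + 8 \cdot 24} + 1547} = \frac{1}{\frac{2}{-2232 + 192} + 1547} = \frac{1}{\frac{2}{-2040} + 1547} = \frac{1}{2 \left(- \frac{1}{2040}\right) + 1547} = \frac{1}{- \frac{1}{1020} + 1547} = \frac{1}{\frac{1577939}{1020}} = \frac{1020}{1577939}$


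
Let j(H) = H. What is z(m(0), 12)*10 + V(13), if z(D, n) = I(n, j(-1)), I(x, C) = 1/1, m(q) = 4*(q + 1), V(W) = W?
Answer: 23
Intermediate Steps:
m(q) = 4 + 4*q (m(q) = 4*(1 + q) = 4 + 4*q)
I(x, C) = 1
z(D, n) = 1
z(m(0), 12)*10 + V(13) = 1*10 + 13 = 10 + 13 = 23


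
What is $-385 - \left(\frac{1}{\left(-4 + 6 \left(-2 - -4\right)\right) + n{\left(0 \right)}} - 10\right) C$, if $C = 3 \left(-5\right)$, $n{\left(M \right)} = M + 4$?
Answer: $- \frac{2135}{4} \approx -533.75$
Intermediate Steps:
$n{\left(M \right)} = 4 + M$
$C = -15$
$-385 - \left(\frac{1}{\left(-4 + 6 \left(-2 - -4\right)\right) + n{\left(0 \right)}} - 10\right) C = -385 - \left(\frac{1}{\left(-4 + 6 \left(-2 - -4\right)\right) + \left(4 + 0\right)} - 10\right) \left(-15\right) = -385 - \left(\frac{1}{\left(-4 + 6 \left(-2 + 4\right)\right) + 4} - 10\right) \left(-15\right) = -385 - \left(\frac{1}{\left(-4 + 6 \cdot 2\right) + 4} - 10\right) \left(-15\right) = -385 - \left(\frac{1}{\left(-4 + 12\right) + 4} - 10\right) \left(-15\right) = -385 - \left(\frac{1}{8 + 4} - 10\right) \left(-15\right) = -385 - \left(\frac{1}{12} - 10\right) \left(-15\right) = -385 - \left(- \frac{119}{12}\right) \left(-15\right) = -385 - \frac{595}{4} = - \frac{2135}{4}$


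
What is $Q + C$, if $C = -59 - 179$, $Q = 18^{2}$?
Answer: $86$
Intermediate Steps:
$Q = 324$
$C = -238$
$Q + C = 324 - 238 = 86$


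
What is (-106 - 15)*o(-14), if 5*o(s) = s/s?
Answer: -121/5 ≈ -24.200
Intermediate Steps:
o(s) = ⅕ (o(s) = (s/s)/5 = (⅕)*1 = ⅕)
(-106 - 15)*o(-14) = (-106 - 15)*(⅕) = -121*⅕ = -121/5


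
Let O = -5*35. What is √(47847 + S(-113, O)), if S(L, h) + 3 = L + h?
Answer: 6*√1321 ≈ 218.07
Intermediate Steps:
O = -175
S(L, h) = -3 + L + h (S(L, h) = -3 + (L + h) = -3 + L + h)
√(47847 + S(-113, O)) = √(47847 + (-3 - 113 - 175)) = √(47847 - 291) = √47556 = 6*√1321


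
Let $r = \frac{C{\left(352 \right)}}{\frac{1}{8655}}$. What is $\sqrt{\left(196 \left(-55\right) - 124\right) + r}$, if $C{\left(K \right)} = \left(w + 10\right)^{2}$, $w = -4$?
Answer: $2 \sqrt{75169} \approx 548.34$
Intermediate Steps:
$C{\left(K \right)} = 36$ ($C{\left(K \right)} = \left(-4 + 10\right)^{2} = 6^{2} = 36$)
$r = 311580$ ($r = \frac{36}{\frac{1}{8655}} = 36 \frac{1}{\frac{1}{8655}} = 36 \cdot 8655 = 311580$)
$\sqrt{\left(196 \left(-55\right) - 124\right) + r} = \sqrt{\left(196 \left(-55\right) - 124\right) + 311580} = \sqrt{\left(-10780 - 124\right) + 311580} = \sqrt{-10904 + 311580} = \sqrt{300676} = 2 \sqrt{75169}$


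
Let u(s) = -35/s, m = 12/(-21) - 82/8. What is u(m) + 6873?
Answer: 2083499/303 ≈ 6876.2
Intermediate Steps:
m = -303/28 (m = 12*(-1/21) - 82*⅛ = -4/7 - 41/4 = -303/28 ≈ -10.821)
u(m) + 6873 = -35/(-303/28) + 6873 = -35*(-28/303) + 6873 = 980/303 + 6873 = 2083499/303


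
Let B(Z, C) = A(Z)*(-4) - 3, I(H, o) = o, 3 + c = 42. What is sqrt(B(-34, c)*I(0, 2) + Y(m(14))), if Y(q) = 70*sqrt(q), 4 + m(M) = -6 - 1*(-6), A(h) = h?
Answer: sqrt(266 + 140*I) ≈ 16.831 + 4.1589*I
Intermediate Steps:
c = 39 (c = -3 + 42 = 39)
m(M) = -4 (m(M) = -4 + (-6 - 1*(-6)) = -4 + (-6 + 6) = -4 + 0 = -4)
B(Z, C) = -3 - 4*Z (B(Z, C) = Z*(-4) - 3 = -4*Z - 3 = -3 - 4*Z)
sqrt(B(-34, c)*I(0, 2) + Y(m(14))) = sqrt((-3 - 4*(-34))*2 + 70*sqrt(-4)) = sqrt((-3 + 136)*2 + 70*(2*I)) = sqrt(133*2 + 140*I) = sqrt(266 + 140*I)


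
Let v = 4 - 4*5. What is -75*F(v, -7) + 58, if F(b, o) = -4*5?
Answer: 1558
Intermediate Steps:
v = -16 (v = 4 - 20 = -16)
F(b, o) = -20
-75*F(v, -7) + 58 = -75*(-20) + 58 = 1500 + 58 = 1558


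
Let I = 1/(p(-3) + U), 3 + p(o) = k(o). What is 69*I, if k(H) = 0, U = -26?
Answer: -69/29 ≈ -2.3793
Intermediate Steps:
p(o) = -3 (p(o) = -3 + 0 = -3)
I = -1/29 (I = 1/(-3 - 26) = 1/(-29) = -1/29 ≈ -0.034483)
69*I = 69*(-1/29) = -69/29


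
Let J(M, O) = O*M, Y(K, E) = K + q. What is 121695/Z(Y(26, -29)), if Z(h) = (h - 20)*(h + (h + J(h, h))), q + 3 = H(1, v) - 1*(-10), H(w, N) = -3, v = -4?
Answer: 8113/640 ≈ 12.677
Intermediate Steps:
q = 4 (q = -3 + (-3 - 1*(-10)) = -3 + (-3 + 10) = -3 + 7 = 4)
Y(K, E) = 4 + K (Y(K, E) = K + 4 = 4 + K)
J(M, O) = M*O
Z(h) = (-20 + h)*(h² + 2*h) (Z(h) = (h - 20)*(h + (h + h*h)) = (-20 + h)*(h + (h + h²)) = (-20 + h)*(h² + 2*h))
121695/Z(Y(26, -29)) = 121695/(((4 + 26)*(-40 + (4 + 26)² - 18*(4 + 26)))) = 121695/((30*(-40 + 30² - 18*30))) = 121695/((30*(-40 + 900 - 540))) = 121695/((30*320)) = 121695/9600 = 121695*(1/9600) = 8113/640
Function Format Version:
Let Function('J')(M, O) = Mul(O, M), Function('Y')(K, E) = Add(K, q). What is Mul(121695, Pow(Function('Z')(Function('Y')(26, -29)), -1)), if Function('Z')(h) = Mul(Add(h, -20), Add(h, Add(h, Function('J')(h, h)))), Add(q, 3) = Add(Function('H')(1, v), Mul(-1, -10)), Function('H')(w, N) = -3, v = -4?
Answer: Rational(8113, 640) ≈ 12.677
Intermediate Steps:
q = 4 (q = Add(-3, Add(-3, Mul(-1, -10))) = Add(-3, Add(-3, 10)) = Add(-3, 7) = 4)
Function('Y')(K, E) = Add(4, K) (Function('Y')(K, E) = Add(K, 4) = Add(4, K))
Function('J')(M, O) = Mul(M, O)
Function('Z')(h) = Mul(Add(-20, h), Add(Pow(h, 2), Mul(2, h))) (Function('Z')(h) = Mul(Add(h, -20), Add(h, Add(h, Mul(h, h)))) = Mul(Add(-20, h), Add(h, Add(h, Pow(h, 2)))) = Mul(Add(-20, h), Add(Pow(h, 2), Mul(2, h))))
Mul(121695, Pow(Function('Z')(Function('Y')(26, -29)), -1)) = Mul(121695, Pow(Mul(Add(4, 26), Add(-40, Pow(Add(4, 26), 2), Mul(-18, Add(4, 26)))), -1)) = Mul(121695, Pow(Mul(30, Add(-40, Pow(30, 2), Mul(-18, 30))), -1)) = Mul(121695, Pow(Mul(30, Add(-40, 900, -540)), -1)) = Mul(121695, Pow(Mul(30, 320), -1)) = Mul(121695, Pow(9600, -1)) = Mul(121695, Rational(1, 9600)) = Rational(8113, 640)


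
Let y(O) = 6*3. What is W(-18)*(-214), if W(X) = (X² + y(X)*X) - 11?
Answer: 2354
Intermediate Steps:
y(O) = 18
W(X) = -11 + X² + 18*X (W(X) = (X² + 18*X) - 11 = -11 + X² + 18*X)
W(-18)*(-214) = (-11 + (-18)² + 18*(-18))*(-214) = (-11 + 324 - 324)*(-214) = -11*(-214) = 2354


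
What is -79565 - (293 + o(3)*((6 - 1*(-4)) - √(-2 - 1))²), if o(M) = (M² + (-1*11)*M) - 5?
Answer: -77045 - 580*I*√3 ≈ -77045.0 - 1004.6*I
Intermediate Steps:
o(M) = -5 + M² - 11*M (o(M) = (M² - 11*M) - 5 = -5 + M² - 11*M)
-79565 - (293 + o(3)*((6 - 1*(-4)) - √(-2 - 1))²) = -79565 - (293 + (-5 + 3² - 11*3)*((6 - 1*(-4)) - √(-2 - 1))²) = -79565 - (293 + (-5 + 9 - 33)*((6 + 4) - √(-3))²) = -79565 - (293 - 29*(10 - I*√3)²) = -79565 + (-293 + 29*(10 - I*√3)²) = -79858 + 29*(10 - I*√3)²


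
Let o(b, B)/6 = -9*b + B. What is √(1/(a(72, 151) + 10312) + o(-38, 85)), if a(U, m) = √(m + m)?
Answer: √(26419345 + 2562*√302)/√(10312 + √302) ≈ 50.616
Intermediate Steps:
a(U, m) = √2*√m (a(U, m) = √(2*m) = √2*√m)
o(b, B) = -54*b + 6*B (o(b, B) = 6*(-9*b + B) = 6*(B - 9*b) = -54*b + 6*B)
√(1/(a(72, 151) + 10312) + o(-38, 85)) = √(1/(√2*√151 + 10312) + (-54*(-38) + 6*85)) = √(1/(√302 + 10312) + (2052 + 510)) = √(1/(10312 + √302) + 2562) = √(2562 + 1/(10312 + √302))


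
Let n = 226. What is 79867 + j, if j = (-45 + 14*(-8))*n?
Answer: 44385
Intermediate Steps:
j = -35482 (j = (-45 + 14*(-8))*226 = (-45 - 112)*226 = -157*226 = -35482)
79867 + j = 79867 - 35482 = 44385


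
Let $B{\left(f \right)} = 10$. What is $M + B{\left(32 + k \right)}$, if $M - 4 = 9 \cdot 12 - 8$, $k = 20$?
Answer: $114$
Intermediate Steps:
$M = 104$ ($M = 4 + \left(9 \cdot 12 - 8\right) = 4 + \left(108 - 8\right) = 4 + 100 = 104$)
$M + B{\left(32 + k \right)} = 104 + 10 = 114$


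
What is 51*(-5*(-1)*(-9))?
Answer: -2295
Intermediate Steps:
51*(-5*(-1)*(-9)) = 51*(5*(-9)) = 51*(-45) = -2295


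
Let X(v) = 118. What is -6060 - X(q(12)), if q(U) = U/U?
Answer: -6178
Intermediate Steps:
q(U) = 1
-6060 - X(q(12)) = -6060 - 1*118 = -6060 - 118 = -6178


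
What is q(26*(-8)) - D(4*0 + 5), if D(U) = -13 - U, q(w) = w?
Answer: -190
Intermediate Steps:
q(26*(-8)) - D(4*0 + 5) = 26*(-8) - (-13 - (4*0 + 5)) = -208 - (-13 - (0 + 5)) = -208 - (-13 - 1*5) = -208 - (-13 - 5) = -208 - 1*(-18) = -208 + 18 = -190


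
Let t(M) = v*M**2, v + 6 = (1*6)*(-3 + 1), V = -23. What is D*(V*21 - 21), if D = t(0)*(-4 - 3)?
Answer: 0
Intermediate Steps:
v = -18 (v = -6 + (1*6)*(-3 + 1) = -6 + 6*(-2) = -6 - 12 = -18)
t(M) = -18*M**2
D = 0 (D = (-18*0**2)*(-4 - 3) = -18*0*(-7) = 0*(-7) = 0)
D*(V*21 - 21) = 0*(-23*21 - 21) = 0*(-483 - 21) = 0*(-504) = 0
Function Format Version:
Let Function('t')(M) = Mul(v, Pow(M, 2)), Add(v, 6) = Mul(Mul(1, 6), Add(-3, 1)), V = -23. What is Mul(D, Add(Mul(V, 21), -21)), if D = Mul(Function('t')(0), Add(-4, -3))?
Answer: 0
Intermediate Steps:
v = -18 (v = Add(-6, Mul(Mul(1, 6), Add(-3, 1))) = Add(-6, Mul(6, -2)) = Add(-6, -12) = -18)
Function('t')(M) = Mul(-18, Pow(M, 2))
D = 0 (D = Mul(Mul(-18, Pow(0, 2)), Add(-4, -3)) = Mul(Mul(-18, 0), -7) = Mul(0, -7) = 0)
Mul(D, Add(Mul(V, 21), -21)) = Mul(0, Add(Mul(-23, 21), -21)) = Mul(0, Add(-483, -21)) = Mul(0, -504) = 0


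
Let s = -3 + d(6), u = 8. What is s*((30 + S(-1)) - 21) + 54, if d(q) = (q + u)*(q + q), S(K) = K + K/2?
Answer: 2583/2 ≈ 1291.5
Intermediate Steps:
S(K) = 3*K/2 (S(K) = K + K*(½) = K + K/2 = 3*K/2)
d(q) = 2*q*(8 + q) (d(q) = (q + 8)*(q + q) = (8 + q)*(2*q) = 2*q*(8 + q))
s = 165 (s = -3 + 2*6*(8 + 6) = -3 + 2*6*14 = -3 + 168 = 165)
s*((30 + S(-1)) - 21) + 54 = 165*((30 + (3/2)*(-1)) - 21) + 54 = 165*((30 - 3/2) - 21) + 54 = 165*(57/2 - 21) + 54 = 165*(15/2) + 54 = 2475/2 + 54 = 2583/2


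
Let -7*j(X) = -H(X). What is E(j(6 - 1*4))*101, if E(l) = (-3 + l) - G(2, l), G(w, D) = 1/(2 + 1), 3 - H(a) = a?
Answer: -6767/21 ≈ -322.24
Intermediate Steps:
H(a) = 3 - a
G(w, D) = 1/3
j(X) = 3/7 - X/7 (j(X) = -(-1)*(3 - X)/7 = -(-3 + X)/7 = 3/7 - X/7)
E(l) = -10/3 + l (E(l) = (-3 + l) - 1*1/3 = (-3 + l) - 1/3 = -10/3 + l)
E(j(6 - 1*4))*101 = (-10/3 + (3/7 - (6 - 1*4)/7))*101 = (-10/3 + (3/7 - (6 - 4)/7))*101 = (-10/3 + (3/7 - 1/7*2))*101 = (-10/3 + (3/7 - 2/7))*101 = (-10/3 + 1/7)*101 = -67/21*101 = -6767/21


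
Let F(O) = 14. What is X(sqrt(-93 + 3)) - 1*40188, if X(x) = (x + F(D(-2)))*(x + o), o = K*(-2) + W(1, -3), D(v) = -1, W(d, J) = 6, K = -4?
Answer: -40082 + 84*I*sqrt(10) ≈ -40082.0 + 265.63*I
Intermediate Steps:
o = 14 (o = -4*(-2) + 6 = 8 + 6 = 14)
X(x) = (14 + x)**2 (X(x) = (x + 14)*(x + 14) = (14 + x)*(14 + x) = (14 + x)**2)
X(sqrt(-93 + 3)) - 1*40188 = (196 + (sqrt(-93 + 3))**2 + 28*sqrt(-93 + 3)) - 1*40188 = (196 + (sqrt(-90))**2 + 28*sqrt(-90)) - 40188 = (196 + (3*I*sqrt(10))**2 + 28*(3*I*sqrt(10))) - 40188 = (196 - 90 + 84*I*sqrt(10)) - 40188 = (106 + 84*I*sqrt(10)) - 40188 = -40082 + 84*I*sqrt(10)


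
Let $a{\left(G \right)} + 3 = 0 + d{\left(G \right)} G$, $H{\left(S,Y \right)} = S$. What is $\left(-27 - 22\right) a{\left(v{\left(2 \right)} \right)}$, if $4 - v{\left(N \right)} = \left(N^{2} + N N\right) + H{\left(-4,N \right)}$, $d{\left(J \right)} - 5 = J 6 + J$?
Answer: $147$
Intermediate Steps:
$d{\left(J \right)} = 5 + 7 J$ ($d{\left(J \right)} = 5 + \left(J 6 + J\right) = 5 + \left(6 J + J\right) = 5 + 7 J$)
$v{\left(N \right)} = 8 - 2 N^{2}$ ($v{\left(N \right)} = 4 - \left(\left(N^{2} + N N\right) - 4\right) = 4 - \left(\left(N^{2} + N^{2}\right) - 4\right) = 4 - \left(2 N^{2} - 4\right) = 4 - \left(-4 + 2 N^{2}\right) = 8 - 2 N^{2}$)
$a{\left(G \right)} = -3 + G \left(5 + 7 G\right)$ ($a{\left(G \right)} = -3 + \left(0 + \left(5 + 7 G\right) G\right) = -3 + \left(0 + G \left(5 + 7 G\right)\right) = -3 + G \left(5 + 7 G\right)$)
$\left(-27 - 22\right) a{\left(v{\left(2 \right)} \right)} = \left(-27 - 22\right) \left(-3 + \left(8 - 2 \cdot 2^{2}\right) \left(5 + 7 \left(8 - 2 \cdot 2^{2}\right)\right)\right) = - 49 \left(-3 + \left(8 - 8\right) \left(5 + 7 \left(8 - 8\right)\right)\right) = - 49 \left(-3 + 0 \left(5 + 7 \cdot 0\right)\right) = - 49 \left(-3 + 0 \left(5 + 0\right)\right) = - 49 \left(-3 + 0 \cdot 5\right) = - 49 \left(-3 + 0\right) = \left(-49\right) \left(-3\right) = 147$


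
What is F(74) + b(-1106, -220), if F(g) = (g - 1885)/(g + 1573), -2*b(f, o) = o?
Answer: 179359/1647 ≈ 108.90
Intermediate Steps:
b(f, o) = -o/2
F(g) = (-1885 + g)/(1573 + g)
F(74) + b(-1106, -220) = (-1885 + 74)/(1573 + 74) - ½*(-220) = -1811/1647 + 110 = 179359/1647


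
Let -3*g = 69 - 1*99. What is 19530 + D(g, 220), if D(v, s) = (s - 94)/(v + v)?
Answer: 195363/10 ≈ 19536.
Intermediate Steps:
g = 10 (g = -(69 - 1*99)/3 = -(69 - 99)/3 = -1/3*(-30) = 10)
D(v, s) = (-94 + s)/(2*v) (D(v, s) = (-94 + s)/((2*v)) = (-94 + s)*(1/(2*v)) = (-94 + s)/(2*v))
19530 + D(g, 220) = 19530 + (1/2)*(-94 + 220)/10 = 19530 + (1/2)*(1/10)*126 = 19530 + 63/10 = 195363/10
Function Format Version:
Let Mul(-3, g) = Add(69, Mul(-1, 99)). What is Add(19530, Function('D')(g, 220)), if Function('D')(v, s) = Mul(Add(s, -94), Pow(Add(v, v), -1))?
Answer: Rational(195363, 10) ≈ 19536.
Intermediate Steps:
g = 10 (g = Mul(Rational(-1, 3), Add(69, Mul(-1, 99))) = Mul(Rational(-1, 3), Add(69, -99)) = Mul(Rational(-1, 3), -30) = 10)
Function('D')(v, s) = Mul(Rational(1, 2), Pow(v, -1), Add(-94, s)) (Function('D')(v, s) = Mul(Add(-94, s), Pow(Mul(2, v), -1)) = Mul(Add(-94, s), Mul(Rational(1, 2), Pow(v, -1))) = Mul(Rational(1, 2), Pow(v, -1), Add(-94, s)))
Add(19530, Function('D')(g, 220)) = Add(19530, Mul(Rational(1, 2), Pow(10, -1), Add(-94, 220))) = Add(19530, Mul(Rational(1, 2), Rational(1, 10), 126)) = Add(19530, Rational(63, 10)) = Rational(195363, 10)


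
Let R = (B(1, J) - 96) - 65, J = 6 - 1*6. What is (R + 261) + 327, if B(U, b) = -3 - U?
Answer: 423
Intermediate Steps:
J = 0 (J = 6 - 6 = 0)
R = -165 (R = ((-3 - 1*1) - 96) - 65 = ((-3 - 1) - 96) - 65 = (-4 - 96) - 65 = -100 - 65 = -165)
(R + 261) + 327 = (-165 + 261) + 327 = 96 + 327 = 423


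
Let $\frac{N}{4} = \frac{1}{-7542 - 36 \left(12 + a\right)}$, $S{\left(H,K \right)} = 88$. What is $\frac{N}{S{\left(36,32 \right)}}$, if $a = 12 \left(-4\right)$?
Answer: $- \frac{1}{137412} \approx -7.2774 \cdot 10^{-6}$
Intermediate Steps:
$a = -48$
$N = - \frac{2}{3123}$ ($N = \frac{4}{-7542 - 36 \left(12 - 48\right)} = \frac{4}{-7542 - -1296} = \frac{4}{-7542 + 1296} = \frac{4}{-6246} = 4 \left(- \frac{1}{6246}\right) = - \frac{2}{3123} \approx -0.00064041$)
$\frac{N}{S{\left(36,32 \right)}} = - \frac{2}{3123 \cdot 88} = \left(- \frac{2}{3123}\right) \frac{1}{88} = - \frac{1}{137412}$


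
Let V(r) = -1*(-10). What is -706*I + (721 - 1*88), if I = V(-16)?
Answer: -6427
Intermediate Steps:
V(r) = 10
I = 10
-706*I + (721 - 1*88) = -706*10 + (721 - 1*88) = -7060 + (721 - 88) = -7060 + 633 = -6427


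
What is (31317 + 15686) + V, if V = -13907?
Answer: 33096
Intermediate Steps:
(31317 + 15686) + V = (31317 + 15686) - 13907 = 47003 - 13907 = 33096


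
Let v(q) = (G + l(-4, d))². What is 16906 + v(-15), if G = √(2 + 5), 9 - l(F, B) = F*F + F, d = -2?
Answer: 16922 - 6*√7 ≈ 16906.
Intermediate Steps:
l(F, B) = 9 - F - F² (l(F, B) = 9 - (F*F + F) = 9 - (F² + F) = 9 - (F + F²) = 9 + (-F - F²) = 9 - F - F²)
G = √7 ≈ 2.6458
v(q) = (-3 + √7)² (v(q) = (√7 + (9 - 1*(-4) - 1*(-4)²))² = (√7 + (9 + 4 - 1*16))² = (√7 + (9 + 4 - 16))² = (√7 - 3)² = (-3 + √7)²)
16906 + v(-15) = 16906 + (3 - √7)²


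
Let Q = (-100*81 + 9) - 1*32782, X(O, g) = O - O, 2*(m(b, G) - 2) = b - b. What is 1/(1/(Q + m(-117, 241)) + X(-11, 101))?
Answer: -40871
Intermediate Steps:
m(b, G) = 2 (m(b, G) = 2 + (b - b)/2 = 2 + (½)*0 = 2 + 0 = 2)
X(O, g) = 0
Q = -40873 (Q = (-8100 + 9) - 32782 = -8091 - 32782 = -40873)
1/(1/(Q + m(-117, 241)) + X(-11, 101)) = 1/(1/(-40873 + 2) + 0) = 1/(1/(-40871) + 0) = 1/(-1/40871 + 0) = 1/(-1/40871) = -40871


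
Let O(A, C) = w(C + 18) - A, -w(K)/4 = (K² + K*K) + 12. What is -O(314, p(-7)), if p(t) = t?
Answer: 1330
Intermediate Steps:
w(K) = -48 - 8*K² (w(K) = -4*((K² + K*K) + 12) = -4*((K² + K²) + 12) = -4*(2*K² + 12) = -4*(12 + 2*K²) = -48 - 8*K²)
O(A, C) = -48 - A - 8*(18 + C)² (O(A, C) = (-48 - 8*(C + 18)²) - A = (-48 - 8*(18 + C)²) - A = -48 - A - 8*(18 + C)²)
-O(314, p(-7)) = -(-48 - 1*314 - 8*(18 - 7)²) = -(-48 - 314 - 8*11²) = -(-48 - 314 - 8*121) = -(-48 - 314 - 968) = -1*(-1330) = 1330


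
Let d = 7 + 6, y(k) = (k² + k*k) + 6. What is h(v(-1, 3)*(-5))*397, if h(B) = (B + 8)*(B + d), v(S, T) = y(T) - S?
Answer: 5202288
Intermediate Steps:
y(k) = 6 + 2*k² (y(k) = (k² + k²) + 6 = 2*k² + 6 = 6 + 2*k²)
v(S, T) = 6 - S + 2*T² (v(S, T) = (6 + 2*T²) - S = 6 - S + 2*T²)
d = 13
h(B) = (8 + B)*(13 + B) (h(B) = (B + 8)*(B + 13) = (8 + B)*(13 + B))
h(v(-1, 3)*(-5))*397 = (104 + ((6 - 1*(-1) + 2*3²)*(-5))² + 21*((6 - 1*(-1) + 2*3²)*(-5)))*397 = (104 + ((6 + 1 + 2*9)*(-5))² + 21*((6 + 1 + 2*9)*(-5)))*397 = (104 + ((6 + 1 + 18)*(-5))² + 21*((6 + 1 + 18)*(-5)))*397 = (104 + (25*(-5))² + 21*(25*(-5)))*397 = (104 + (-125)² + 21*(-125))*397 = (104 + 15625 - 2625)*397 = 13104*397 = 5202288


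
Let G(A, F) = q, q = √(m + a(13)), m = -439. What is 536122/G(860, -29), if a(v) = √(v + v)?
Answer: -536122*I/√(439 - √26) ≈ -25738.0*I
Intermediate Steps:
a(v) = √2*√v (a(v) = √(2*v) = √2*√v)
q = √(-439 + √26) (q = √(-439 + √2*√13) = √(-439 + √26) ≈ 20.83*I)
G(A, F) = √(-439 + √26)
536122/G(860, -29) = 536122/(√(-439 + √26)) = 536122/√(-439 + √26)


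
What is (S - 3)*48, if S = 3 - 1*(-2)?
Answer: 96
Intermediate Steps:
S = 5 (S = 3 + 2 = 5)
(S - 3)*48 = (5 - 3)*48 = 2*48 = 96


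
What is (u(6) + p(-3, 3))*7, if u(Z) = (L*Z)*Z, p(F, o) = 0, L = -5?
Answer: -1260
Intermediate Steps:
u(Z) = -5*Z² (u(Z) = (-5*Z)*Z = -5*Z²)
(u(6) + p(-3, 3))*7 = (-5*6² + 0)*7 = (-5*36 + 0)*7 = (-180 + 0)*7 = -180*7 = -1260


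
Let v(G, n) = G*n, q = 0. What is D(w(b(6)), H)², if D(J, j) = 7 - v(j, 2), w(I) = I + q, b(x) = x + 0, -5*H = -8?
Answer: 361/25 ≈ 14.440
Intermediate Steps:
H = 8/5 (H = -⅕*(-8) = 8/5 ≈ 1.6000)
b(x) = x
w(I) = I (w(I) = I + 0 = I)
D(J, j) = 7 - 2*j (D(J, j) = 7 - j*2 = 7 - 2*j)
D(w(b(6)), H)² = (7 - 2*8/5)² = (7 - 16/5)² = (19/5)² = 361/25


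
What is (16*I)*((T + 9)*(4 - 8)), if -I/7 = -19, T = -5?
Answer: -34048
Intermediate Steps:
I = 133 (I = -7*(-19) = 133)
(16*I)*((T + 9)*(4 - 8)) = (16*133)*((-5 + 9)*(4 - 8)) = 2128*(4*(-4)) = 2128*(-16) = -34048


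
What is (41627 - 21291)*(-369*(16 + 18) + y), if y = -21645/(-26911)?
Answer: -6865510083696/26911 ≈ -2.5512e+8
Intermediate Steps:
y = 21645/26911 (y = -21645*(-1/26911) = 21645/26911 ≈ 0.80432)
(41627 - 21291)*(-369*(16 + 18) + y) = (41627 - 21291)*(-369*(16 + 18) + 21645/26911) = 20336*(-369*34 + 21645/26911) = 20336*(-12546 + 21645/26911) = 20336*(-337603761/26911) = -6865510083696/26911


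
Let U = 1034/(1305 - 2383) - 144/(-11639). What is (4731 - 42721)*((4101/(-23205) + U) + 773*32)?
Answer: -118435817210066592/126038731 ≈ -9.3968e+8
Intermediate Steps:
U = -539977/570311 (U = 1034/(-1078) - 144*(-1/11639) = 1034*(-1/1078) + 144/11639 = -47/49 + 144/11639 = -539977/570311 ≈ -0.94681)
(4731 - 42721)*((4101/(-23205) + U) + 773*32) = (4731 - 42721)*((4101/(-23205) - 539977/570311) + 773*32) = -37990*((4101*(-1/23205) - 539977/570311) + 24736) = -37990*((-1367/7735 - 539977/570311) + 24736) = -37990*(-708048176/630193655 + 24736) = -37990*15587762201904/630193655 = -118435817210066592/126038731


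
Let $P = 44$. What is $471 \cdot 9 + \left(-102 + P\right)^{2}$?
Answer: $7603$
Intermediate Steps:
$471 \cdot 9 + \left(-102 + P\right)^{2} = 471 \cdot 9 + \left(-102 + 44\right)^{2} = 4239 + \left(-58\right)^{2} = 4239 + 3364 = 7603$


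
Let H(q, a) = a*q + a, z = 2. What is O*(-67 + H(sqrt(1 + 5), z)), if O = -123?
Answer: 7995 - 246*sqrt(6) ≈ 7392.4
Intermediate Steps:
H(q, a) = a + a*q
O*(-67 + H(sqrt(1 + 5), z)) = -123*(-67 + 2*(1 + sqrt(1 + 5))) = -123*(-67 + 2*(1 + sqrt(6))) = -123*(-67 + (2 + 2*sqrt(6))) = -123*(-65 + 2*sqrt(6)) = 7995 - 246*sqrt(6)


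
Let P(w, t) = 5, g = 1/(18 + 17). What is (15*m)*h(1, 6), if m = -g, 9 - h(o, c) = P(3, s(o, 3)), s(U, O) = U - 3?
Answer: -12/7 ≈ -1.7143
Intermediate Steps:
g = 1/35 ≈ 0.028571
s(U, O) = -3 + U
h(o, c) = 4 (h(o, c) = 9 - 1*5 = 9 - 5 = 4)
m = -1/35 (m = -1*1/35 = -1/35 ≈ -0.028571)
(15*m)*h(1, 6) = (15*(-1/35))*4 = -3/7*4 = -12/7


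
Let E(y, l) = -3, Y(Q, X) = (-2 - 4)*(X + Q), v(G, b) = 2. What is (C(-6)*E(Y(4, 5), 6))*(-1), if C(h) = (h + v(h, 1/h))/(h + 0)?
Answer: 2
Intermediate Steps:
Y(Q, X) = -6*Q - 6*X (Y(Q, X) = -6*(Q + X) = -6*Q - 6*X)
C(h) = (2 + h)/h (C(h) = (h + 2)/(h + 0) = (2 + h)/h)
(C(-6)*E(Y(4, 5), 6))*(-1) = (((2 - 6)/(-6))*(-3))*(-1) = (-⅙*(-4)*(-3))*(-1) = ((⅔)*(-3))*(-1) = -2*(-1) = 2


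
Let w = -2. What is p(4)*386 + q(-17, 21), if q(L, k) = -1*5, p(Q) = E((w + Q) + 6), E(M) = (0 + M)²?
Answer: 24699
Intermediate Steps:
E(M) = M²
p(Q) = (4 + Q)² (p(Q) = ((-2 + Q) + 6)² = (4 + Q)²)
q(L, k) = -5
p(4)*386 + q(-17, 21) = (4 + 4)²*386 - 5 = 8²*386 - 5 = 64*386 - 5 = 24704 - 5 = 24699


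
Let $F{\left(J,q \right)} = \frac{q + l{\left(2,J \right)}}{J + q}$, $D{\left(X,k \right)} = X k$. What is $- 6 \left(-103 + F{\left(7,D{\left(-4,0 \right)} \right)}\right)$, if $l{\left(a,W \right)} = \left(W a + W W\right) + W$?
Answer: $558$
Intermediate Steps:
$l{\left(a,W \right)} = W + W^{2} + W a$ ($l{\left(a,W \right)} = \left(W a + W^{2}\right) + W = \left(W^{2} + W a\right) + W = W + W^{2} + W a$)
$F{\left(J,q \right)} = \frac{q + J \left(3 + J\right)}{J + q}$ ($F{\left(J,q \right)} = \frac{q + J \left(1 + J + 2\right)}{J + q} = \frac{q + J \left(3 + J\right)}{J + q}$)
$- 6 \left(-103 + F{\left(7,D{\left(-4,0 \right)} \right)}\right) = - 6 \left(-103 + \frac{\left(-4\right) 0 + 7 \left(3 + 7\right)}{7 - 0}\right) = - 6 \left(-103 + \frac{0 + 7 \cdot 10}{7 + 0}\right) = - 6 \left(-103 + \frac{0 + 70}{7}\right) = - 6 \left(-103 + \frac{1}{7} \cdot 70\right) = - 6 \left(-103 + 10\right) = \left(-6\right) \left(-93\right) = 558$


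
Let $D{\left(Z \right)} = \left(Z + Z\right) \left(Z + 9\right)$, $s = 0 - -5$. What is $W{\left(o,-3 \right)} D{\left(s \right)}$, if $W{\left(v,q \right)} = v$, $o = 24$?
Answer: $3360$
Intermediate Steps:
$s = 5$ ($s = 0 + 5 = 5$)
$D{\left(Z \right)} = 2 Z \left(9 + Z\right)$
$W{\left(o,-3 \right)} D{\left(s \right)} = 24 \cdot 2 \cdot 5 \left(9 + 5\right) = 24 \cdot 2 \cdot 5 \cdot 14 = 24 \cdot 140 = 3360$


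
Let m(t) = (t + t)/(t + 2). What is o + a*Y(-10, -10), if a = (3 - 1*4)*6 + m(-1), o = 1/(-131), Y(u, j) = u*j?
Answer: -104801/131 ≈ -800.01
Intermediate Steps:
Y(u, j) = j*u
m(t) = 2*t/(2 + t) (m(t) = (2*t)/(2 + t) = 2*t/(2 + t))
o = -1/131 ≈ -0.0076336
a = -8 (a = (3 - 1*4)*6 + 2*(-1)/(2 - 1) = (3 - 4)*6 + 2*(-1)/1 = -1*6 + 2*(-1)*1 = -6 - 2 = -8)
o + a*Y(-10, -10) = -1/131 - (-80)*(-10) = -1/131 - 8*100 = -1/131 - 800 = -104801/131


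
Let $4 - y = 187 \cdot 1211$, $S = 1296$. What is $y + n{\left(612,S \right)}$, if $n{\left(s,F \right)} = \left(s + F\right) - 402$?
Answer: $-224947$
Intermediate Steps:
$n{\left(s,F \right)} = -402 + F + s$ ($n{\left(s,F \right)} = \left(F + s\right) - 402 = -402 + F + s$)
$y = -226453$ ($y = 4 - 187 \cdot 1211 = 4 - 226457 = -226453$)
$y + n{\left(612,S \right)} = -226453 + \left(-402 + 1296 + 612\right) = -226453 + 1506 = -224947$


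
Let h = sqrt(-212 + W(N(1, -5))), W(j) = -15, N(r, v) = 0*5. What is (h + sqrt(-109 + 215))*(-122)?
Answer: -122*sqrt(106) - 122*I*sqrt(227) ≈ -1256.1 - 1838.1*I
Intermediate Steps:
N(r, v) = 0
h = I*sqrt(227) (h = sqrt(-212 - 15) = sqrt(-227) = I*sqrt(227) ≈ 15.067*I)
(h + sqrt(-109 + 215))*(-122) = (I*sqrt(227) + sqrt(-109 + 215))*(-122) = (I*sqrt(227) + sqrt(106))*(-122) = (sqrt(106) + I*sqrt(227))*(-122) = -122*sqrt(106) - 122*I*sqrt(227)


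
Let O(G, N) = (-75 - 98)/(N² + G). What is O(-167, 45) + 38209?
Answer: 70992149/1858 ≈ 38209.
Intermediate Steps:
O(G, N) = -173/(G + N²)
O(-167, 45) + 38209 = -173/(-167 + 45²) + 38209 = -173/(-167 + 2025) + 38209 = -173/1858 + 38209 = 70992149/1858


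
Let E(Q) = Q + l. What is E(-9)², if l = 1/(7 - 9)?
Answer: 361/4 ≈ 90.250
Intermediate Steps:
l = -½ (l = 1/(-2) = -½ ≈ -0.50000)
E(Q) = -½ + Q (E(Q) = Q - ½ = -½ + Q)
E(-9)² = (-½ - 9)² = (-19/2)² = 361/4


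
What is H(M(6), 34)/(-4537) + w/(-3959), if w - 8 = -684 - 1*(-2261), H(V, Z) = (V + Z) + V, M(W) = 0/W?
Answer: -7325751/17961983 ≈ -0.40785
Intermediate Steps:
M(W) = 0
H(V, Z) = Z + 2*V
w = 1585 (w = 8 + (-684 - 1*(-2261)) = 8 + (-684 + 2261) = 8 + 1577 = 1585)
H(M(6), 34)/(-4537) + w/(-3959) = (34 + 2*0)/(-4537) + 1585/(-3959) = (34 + 0)*(-1/4537) + 1585*(-1/3959) = 34*(-1/4537) - 1585/3959 = -34/4537 - 1585/3959 = -7325751/17961983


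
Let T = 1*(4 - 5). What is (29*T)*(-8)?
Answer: 232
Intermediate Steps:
T = -1 (T = 1*(-1) = -1)
(29*T)*(-8) = (29*(-1))*(-8) = -29*(-8) = 232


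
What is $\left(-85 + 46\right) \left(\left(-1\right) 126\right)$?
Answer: $4914$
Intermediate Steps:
$\left(-85 + 46\right) \left(\left(-1\right) 126\right) = \left(-39\right) \left(-126\right) = 4914$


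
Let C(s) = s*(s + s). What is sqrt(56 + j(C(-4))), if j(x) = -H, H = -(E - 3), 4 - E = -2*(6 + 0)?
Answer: sqrt(69) ≈ 8.3066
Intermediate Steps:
C(s) = 2*s**2 (C(s) = s*(2*s) = 2*s**2)
E = 16 (E = 4 - (-2)*(6 + 0) = 4 - (-2)*6 = 4 - 1*(-12) = 4 + 12 = 16)
H = -13 (H = -(16 - 3) = -1*13 = -13)
j(x) = 13 (j(x) = -1*(-13) = 13)
sqrt(56 + j(C(-4))) = sqrt(56 + 13) = sqrt(69)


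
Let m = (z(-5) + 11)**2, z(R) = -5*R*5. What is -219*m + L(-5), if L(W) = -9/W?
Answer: -20253111/5 ≈ -4.0506e+6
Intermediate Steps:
z(R) = -25*R
m = 18496 (m = (-25*(-5) + 11)**2 = (125 + 11)**2 = 136**2 = 18496)
-219*m + L(-5) = -219*18496 - 9/(-5) = -4050624 - 9*(-1/5) = -4050624 + 9/5 = -20253111/5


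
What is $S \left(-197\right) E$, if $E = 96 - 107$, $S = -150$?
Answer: $-325050$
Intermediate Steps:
$E = -11$
$S \left(-197\right) E = \left(-150\right) \left(-197\right) \left(-11\right) = 29550 \left(-11\right) = -325050$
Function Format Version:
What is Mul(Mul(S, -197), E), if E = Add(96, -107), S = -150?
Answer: -325050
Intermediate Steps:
E = -11
Mul(Mul(S, -197), E) = Mul(Mul(-150, -197), -11) = Mul(29550, -11) = -325050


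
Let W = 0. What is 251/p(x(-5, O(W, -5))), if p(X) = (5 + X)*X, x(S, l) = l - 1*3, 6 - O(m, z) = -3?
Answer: 251/66 ≈ 3.8030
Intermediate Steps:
O(m, z) = 9 (O(m, z) = 6 - 1*(-3) = 6 + 3 = 9)
x(S, l) = -3 + l (x(S, l) = l - 3 = -3 + l)
p(X) = X*(5 + X)
251/p(x(-5, O(W, -5))) = 251/(((-3 + 9)*(5 + (-3 + 9)))) = 251/((6*(5 + 6))) = 251/((6*11)) = 251/66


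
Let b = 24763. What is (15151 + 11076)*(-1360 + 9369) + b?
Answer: 210076806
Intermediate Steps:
(15151 + 11076)*(-1360 + 9369) + b = (15151 + 11076)*(-1360 + 9369) + 24763 = 26227*8009 + 24763 = 210052043 + 24763 = 210076806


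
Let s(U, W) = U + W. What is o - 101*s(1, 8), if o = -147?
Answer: -1056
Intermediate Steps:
o - 101*s(1, 8) = -147 - 101*(1 + 8) = -147 - 101*9 = -147 - 909 = -1056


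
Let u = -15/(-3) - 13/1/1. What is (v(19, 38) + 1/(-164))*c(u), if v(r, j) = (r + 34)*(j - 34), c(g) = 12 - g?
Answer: 173835/41 ≈ 4239.9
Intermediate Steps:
u = -8 (u = -15*(-1/3) - 13*1*1 = 5 - 13*1 = 5 - 13 = -8)
v(r, j) = (-34 + j)*(34 + r) (v(r, j) = (34 + r)*(-34 + j) = (-34 + j)*(34 + r))
(v(19, 38) + 1/(-164))*c(u) = ((-1156 - 34*19 + 34*38 + 38*19) + 1/(-164))*(12 - 1*(-8)) = ((-1156 - 646 + 1292 + 722) - 1/164)*(12 + 8) = (212 - 1/164)*20 = (34767/164)*20 = 173835/41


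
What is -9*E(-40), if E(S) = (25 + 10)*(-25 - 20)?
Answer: 14175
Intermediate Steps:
E(S) = -1575 (E(S) = 35*(-45) = -1575)
-9*E(-40) = -9*(-1575) = 14175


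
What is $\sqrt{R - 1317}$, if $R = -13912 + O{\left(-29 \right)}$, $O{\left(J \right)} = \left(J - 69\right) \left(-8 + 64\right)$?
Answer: $i \sqrt{20717} \approx 143.93 i$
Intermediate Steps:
$O{\left(J \right)} = -3864 + 56 J$ ($O{\left(J \right)} = \left(-69 + J\right) 56 = -3864 + 56 J$)
$R = -19400$ ($R = -13912 + \left(-3864 + 56 \left(-29\right)\right) = -13912 - 5488 = -19400$)
$\sqrt{R - 1317} = \sqrt{-19400 - 1317} = \sqrt{-20717} = i \sqrt{20717}$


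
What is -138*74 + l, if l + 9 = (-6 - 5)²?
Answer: -10100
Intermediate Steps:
l = 112 (l = -9 + (-6 - 5)² = -9 + (-11)² = -9 + 121 = 112)
-138*74 + l = -138*74 + 112 = -10212 + 112 = -10100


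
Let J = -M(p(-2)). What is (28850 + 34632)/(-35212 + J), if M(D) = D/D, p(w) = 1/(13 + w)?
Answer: -63482/35213 ≈ -1.8028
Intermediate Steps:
M(D) = 1
J = -1 (J = -1*1 = -1)
(28850 + 34632)/(-35212 + J) = (28850 + 34632)/(-35212 - 1) = 63482/(-35213) = 63482*(-1/35213) = -63482/35213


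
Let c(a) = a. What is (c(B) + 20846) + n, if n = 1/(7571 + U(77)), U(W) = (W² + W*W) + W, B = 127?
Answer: 409099339/19506 ≈ 20973.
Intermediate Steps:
U(W) = W + 2*W² (U(W) = (W² + W²) + W = 2*W² + W = W + 2*W²)
n = 1/19506 (n = 1/(7571 + 77*(1 + 2*77)) = 1/(7571 + 77*(1 + 154)) = 1/(7571 + 77*155) = 1/(7571 + 11935) = 1/19506 ≈ 5.1266e-5)
(c(B) + 20846) + n = (127 + 20846) + 1/19506 = 20973 + 1/19506 = 409099339/19506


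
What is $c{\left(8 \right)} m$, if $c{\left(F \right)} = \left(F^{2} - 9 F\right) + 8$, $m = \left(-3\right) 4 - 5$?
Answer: $0$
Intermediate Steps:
$m = -17$ ($m = -12 - 5 = -17$)
$c{\left(F \right)} = 8 + F^{2} - 9 F$
$c{\left(8 \right)} m = \left(8 + 8^{2} - 72\right) \left(-17\right) = \left(8 + 64 - 72\right) \left(-17\right) = 0 \left(-17\right) = 0$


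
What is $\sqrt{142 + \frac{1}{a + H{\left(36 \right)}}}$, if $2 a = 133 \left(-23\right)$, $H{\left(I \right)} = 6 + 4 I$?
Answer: $\frac{4 \sqrt{67556874}}{2759} \approx 11.916$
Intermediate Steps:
$a = - \frac{3059}{2}$ ($a = \frac{133 \left(-23\right)}{2} = \frac{1}{2} \left(-3059\right) = - \frac{3059}{2} \approx -1529.5$)
$\sqrt{142 + \frac{1}{a + H{\left(36 \right)}}} = \sqrt{142 + \frac{1}{- \frac{3059}{2} + \left(6 + 4 \cdot 36\right)}} = \sqrt{142 + \frac{1}{- \frac{3059}{2} + \left(6 + 144\right)}} = \sqrt{142 + \frac{1}{- \frac{3059}{2} + 150}} = \sqrt{142 + \frac{1}{- \frac{2759}{2}}} = \sqrt{142 - \frac{2}{2759}} = \sqrt{\frac{391776}{2759}} = \frac{4 \sqrt{67556874}}{2759}$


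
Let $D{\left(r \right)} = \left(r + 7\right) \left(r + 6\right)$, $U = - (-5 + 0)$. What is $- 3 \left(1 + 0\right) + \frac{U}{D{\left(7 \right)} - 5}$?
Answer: $- \frac{526}{177} \approx -2.9718$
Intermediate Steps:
$U = 5$ ($U = \left(-1\right) \left(-5\right) = 5$)
$D{\left(r \right)} = \left(6 + r\right) \left(7 + r\right)$ ($D{\left(r \right)} = \left(7 + r\right) \left(6 + r\right) = \left(6 + r\right) \left(7 + r\right)$)
$- 3 \left(1 + 0\right) + \frac{U}{D{\left(7 \right)} - 5} = - 3 \left(1 + 0\right) + \frac{1}{\left(42 + 7^{2} + 13 \cdot 7\right) - 5} \cdot 5 = \left(-3\right) 1 + \frac{1}{\left(42 + 49 + 91\right) - 5} \cdot 5 = -3 + \frac{1}{182 - 5} \cdot 5 = -3 + \frac{1}{177} \cdot 5 = -3 + \frac{5}{177} = - \frac{526}{177}$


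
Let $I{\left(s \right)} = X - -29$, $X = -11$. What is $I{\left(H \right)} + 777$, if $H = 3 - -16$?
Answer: $795$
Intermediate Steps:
$H = 19$ ($H = 3 + 16 = 19$)
$I{\left(s \right)} = 18$ ($I{\left(s \right)} = -11 - -29 = -11 + 29 = 18$)
$I{\left(H \right)} + 777 = 18 + 777 = 795$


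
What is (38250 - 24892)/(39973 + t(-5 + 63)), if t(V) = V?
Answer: 13358/40031 ≈ 0.33369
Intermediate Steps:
(38250 - 24892)/(39973 + t(-5 + 63)) = (38250 - 24892)/(39973 + (-5 + 63)) = 13358/(39973 + 58) = 13358/40031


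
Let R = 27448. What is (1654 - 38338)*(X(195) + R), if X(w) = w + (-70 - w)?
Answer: -1004334552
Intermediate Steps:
X(w) = -70
(1654 - 38338)*(X(195) + R) = (1654 - 38338)*(-70 + 27448) = -36684*27378 = -1004334552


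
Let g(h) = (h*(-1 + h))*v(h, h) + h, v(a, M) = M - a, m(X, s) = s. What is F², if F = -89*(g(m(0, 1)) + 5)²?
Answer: 10265616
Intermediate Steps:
g(h) = h (g(h) = (h*(-1 + h))*(h - h) + h = (h*(-1 + h))*0 + h = 0 + h = h)
F = -3204 (F = -89*(1 + 5)² = -89*6² = -89*36 = -3204)
F² = (-3204)² = 10265616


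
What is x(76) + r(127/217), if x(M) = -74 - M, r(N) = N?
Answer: -32423/217 ≈ -149.41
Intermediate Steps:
x(76) + r(127/217) = (-74 - 1*76) + 127/217 = (-74 - 76) + 127*(1/217) = -150 + 127/217 = -32423/217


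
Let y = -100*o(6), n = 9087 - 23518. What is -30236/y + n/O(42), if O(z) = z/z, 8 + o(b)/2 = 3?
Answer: -3615309/250 ≈ -14461.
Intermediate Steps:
n = -14431
o(b) = -10 (o(b) = -16 + 2*3 = -16 + 6 = -10)
y = 1000 (y = -100*(-10) = 1000)
O(z) = 1
-30236/y + n/O(42) = -30236/1000 - 14431/1 = -30236*1/1000 - 14431*1 = -7559/250 - 14431 = -3615309/250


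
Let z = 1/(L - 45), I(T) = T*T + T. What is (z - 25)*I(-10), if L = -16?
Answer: -137340/61 ≈ -2251.5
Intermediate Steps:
I(T) = T + T² (I(T) = T² + T = T + T²)
z = -1/61 (z = 1/(-16 - 45) = 1/(-61) = -1/61 ≈ -0.016393)
(z - 25)*I(-10) = (-1/61 - 25)*(-10*(1 - 10)) = -(-15260)*(-9)/61 = -1526/61*90 = -137340/61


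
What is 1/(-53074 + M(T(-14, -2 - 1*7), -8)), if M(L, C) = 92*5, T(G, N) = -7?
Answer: -1/52614 ≈ -1.9006e-5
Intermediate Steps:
M(L, C) = 460
1/(-53074 + M(T(-14, -2 - 1*7), -8)) = 1/(-53074 + 460) = 1/(-52614) = -1/52614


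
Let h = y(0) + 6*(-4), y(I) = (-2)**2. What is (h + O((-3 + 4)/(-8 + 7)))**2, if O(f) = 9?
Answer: 121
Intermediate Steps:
y(I) = 4
h = -20 (h = 4 + 6*(-4) = 4 - 24 = -20)
(h + O((-3 + 4)/(-8 + 7)))**2 = (-20 + 9)**2 = (-11)**2 = 121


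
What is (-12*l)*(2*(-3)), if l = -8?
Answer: -576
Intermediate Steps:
(-12*l)*(2*(-3)) = (-12*(-8))*(2*(-3)) = 96*(-6) = -576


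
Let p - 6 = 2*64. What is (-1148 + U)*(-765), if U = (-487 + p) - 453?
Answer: 1494810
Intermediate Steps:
p = 134 (p = 6 + 2*64 = 6 + 128 = 134)
U = -806 (U = (-487 + 134) - 453 = -353 - 453 = -806)
(-1148 + U)*(-765) = (-1148 - 806)*(-765) = -1954*(-765) = 1494810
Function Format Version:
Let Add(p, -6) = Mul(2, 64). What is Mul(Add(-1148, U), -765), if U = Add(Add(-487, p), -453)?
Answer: 1494810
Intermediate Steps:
p = 134 (p = Add(6, Mul(2, 64)) = Add(6, 128) = 134)
U = -806 (U = Add(Add(-487, 134), -453) = Add(-353, -453) = -806)
Mul(Add(-1148, U), -765) = Mul(Add(-1148, -806), -765) = Mul(-1954, -765) = 1494810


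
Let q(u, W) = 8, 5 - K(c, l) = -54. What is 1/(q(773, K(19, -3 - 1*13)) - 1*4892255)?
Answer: -1/4892247 ≈ -2.0441e-7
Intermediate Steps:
K(c, l) = 59 (K(c, l) = 5 - 1*(-54) = 5 + 54 = 59)
1/(q(773, K(19, -3 - 1*13)) - 1*4892255) = 1/(8 - 1*4892255) = 1/(8 - 4892255) = 1/(-4892247) = -1/4892247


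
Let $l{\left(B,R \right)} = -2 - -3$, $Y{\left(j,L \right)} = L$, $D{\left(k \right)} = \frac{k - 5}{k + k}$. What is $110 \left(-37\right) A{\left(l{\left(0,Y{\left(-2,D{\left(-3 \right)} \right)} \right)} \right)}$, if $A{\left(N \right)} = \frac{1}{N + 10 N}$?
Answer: $-370$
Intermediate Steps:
$D{\left(k \right)} = \frac{-5 + k}{2 k}$
$l{\left(B,R \right)} = 1$ ($l{\left(B,R \right)} = -2 + 3 = 1$)
$A{\left(N \right)} = \frac{1}{11 N}$
$110 \left(-37\right) A{\left(l{\left(0,Y{\left(-2,D{\left(-3 \right)} \right)} \right)} \right)} = 110 \left(-37\right) \frac{1}{11 \cdot 1} = - 4070 \cdot \frac{1}{11} \cdot 1 = \left(-4070\right) \frac{1}{11} = -370$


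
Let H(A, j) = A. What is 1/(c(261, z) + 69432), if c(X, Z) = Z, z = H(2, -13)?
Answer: 1/69434 ≈ 1.4402e-5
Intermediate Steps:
z = 2
1/(c(261, z) + 69432) = 1/(2 + 69432) = 1/69434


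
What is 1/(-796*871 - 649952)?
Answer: -1/1343268 ≈ -7.4445e-7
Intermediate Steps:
1/(-796*871 - 649952) = 1/(-693316 - 649952) = 1/(-1343268) = -1/1343268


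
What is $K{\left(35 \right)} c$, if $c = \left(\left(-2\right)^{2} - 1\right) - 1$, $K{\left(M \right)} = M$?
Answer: $70$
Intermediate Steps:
$c = 2$ ($c = \left(4 - 1\right) - 1 = 3 - 1 = 2$)
$K{\left(35 \right)} c = 35 \cdot 2 = 70$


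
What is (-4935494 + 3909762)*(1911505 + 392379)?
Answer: -2363167543088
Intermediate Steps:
(-4935494 + 3909762)*(1911505 + 392379) = -1025732*2303884 = -2363167543088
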